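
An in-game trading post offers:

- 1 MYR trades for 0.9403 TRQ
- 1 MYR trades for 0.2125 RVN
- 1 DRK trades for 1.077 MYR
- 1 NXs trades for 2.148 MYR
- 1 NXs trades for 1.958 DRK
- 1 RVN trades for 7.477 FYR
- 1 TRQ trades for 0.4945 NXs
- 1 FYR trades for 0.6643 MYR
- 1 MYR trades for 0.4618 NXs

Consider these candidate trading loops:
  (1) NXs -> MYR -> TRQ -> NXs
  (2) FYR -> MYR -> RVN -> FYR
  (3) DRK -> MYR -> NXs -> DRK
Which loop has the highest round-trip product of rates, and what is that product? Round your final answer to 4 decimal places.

(1) 2.148 × 0.9403 × 0.4945 = 0.99877
(2) 0.6643 × 0.2125 × 7.477 = 1.05548
(3) 1.077 × 0.4618 × 1.958 = 0.97383
Highest is cycle (2) at 1.0555 (>1, arbitrage).

1.0555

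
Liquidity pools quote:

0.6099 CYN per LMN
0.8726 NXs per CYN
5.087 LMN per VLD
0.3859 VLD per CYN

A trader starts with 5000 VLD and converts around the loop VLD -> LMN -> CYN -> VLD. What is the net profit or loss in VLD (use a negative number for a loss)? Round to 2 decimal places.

986.39

5000 VLD × 5.087 = 25435 LMN
25435 LMN × 0.6099 = 15512.8065 CYN
15512.8065 CYN × 0.3859 = 5986.39202835 VLD
Net change: 5986.39202835 − 5000 = 986.39202835 VLD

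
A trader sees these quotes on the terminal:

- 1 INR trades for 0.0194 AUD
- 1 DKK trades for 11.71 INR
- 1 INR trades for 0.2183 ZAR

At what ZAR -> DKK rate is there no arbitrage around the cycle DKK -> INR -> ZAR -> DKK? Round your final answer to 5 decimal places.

0.39119

Known legs of the cycle: 11.71 × 0.2183 = 2.556293
For no arbitrage the full-cycle product must be 1, so the missing rate is 1 / 2.556293 ≈ 0.3911915.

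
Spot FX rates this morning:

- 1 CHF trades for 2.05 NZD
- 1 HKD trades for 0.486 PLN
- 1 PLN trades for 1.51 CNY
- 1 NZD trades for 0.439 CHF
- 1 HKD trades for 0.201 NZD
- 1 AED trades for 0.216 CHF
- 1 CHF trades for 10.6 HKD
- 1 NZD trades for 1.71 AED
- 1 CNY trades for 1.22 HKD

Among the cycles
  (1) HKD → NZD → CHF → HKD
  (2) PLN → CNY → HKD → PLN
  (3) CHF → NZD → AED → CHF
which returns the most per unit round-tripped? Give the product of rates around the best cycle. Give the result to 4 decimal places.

(1) 0.201 × 0.439 × 10.6 = 0.93533
(2) 1.51 × 1.22 × 0.486 = 0.89531
(3) 2.05 × 1.71 × 0.216 = 0.75719
Highest is cycle (1) at 0.9353 (≤1, no arbitrage).

0.9353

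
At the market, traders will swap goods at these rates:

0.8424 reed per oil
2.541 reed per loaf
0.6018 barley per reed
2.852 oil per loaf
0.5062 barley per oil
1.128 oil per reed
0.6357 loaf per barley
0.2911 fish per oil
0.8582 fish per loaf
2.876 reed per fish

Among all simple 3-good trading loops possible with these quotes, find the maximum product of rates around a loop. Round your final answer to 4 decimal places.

loaf→reed→barley→loaf: 2.541 × 0.6018 × 0.6357 = 0.97210
reed→oil→fish→reed: 1.128 × 0.2911 × 2.876 = 0.94437
loaf→oil→barley→loaf: 2.852 × 0.5062 × 0.6357 = 0.91775
Maximum is loaf→reed→barley→loaf at 0.9721; no arbitrage — every cycle loses value.

0.9721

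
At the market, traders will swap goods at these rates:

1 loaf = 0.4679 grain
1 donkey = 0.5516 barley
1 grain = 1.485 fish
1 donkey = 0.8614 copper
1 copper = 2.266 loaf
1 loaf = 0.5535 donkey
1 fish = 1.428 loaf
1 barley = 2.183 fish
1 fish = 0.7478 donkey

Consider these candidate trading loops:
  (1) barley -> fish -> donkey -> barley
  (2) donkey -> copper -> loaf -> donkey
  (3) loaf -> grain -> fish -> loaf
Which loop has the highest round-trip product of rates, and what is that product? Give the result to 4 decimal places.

(1) 2.183 × 0.7478 × 0.5516 = 0.90046
(2) 0.8614 × 2.266 × 0.5535 = 1.08039
(3) 0.4679 × 1.485 × 1.428 = 0.99222
Highest is cycle (2) at 1.0804 (>1, arbitrage).

1.0804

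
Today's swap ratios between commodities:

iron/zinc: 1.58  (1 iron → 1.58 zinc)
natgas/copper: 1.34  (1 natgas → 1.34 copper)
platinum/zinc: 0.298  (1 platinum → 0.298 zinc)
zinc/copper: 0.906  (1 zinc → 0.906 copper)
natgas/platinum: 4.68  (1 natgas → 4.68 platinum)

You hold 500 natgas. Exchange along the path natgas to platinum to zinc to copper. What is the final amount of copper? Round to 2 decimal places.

500 natgas × 4.68 = 2340 platinum
2340 platinum × 0.298 = 697.32 zinc
697.32 zinc × 0.906 = 631.77192 copper

631.77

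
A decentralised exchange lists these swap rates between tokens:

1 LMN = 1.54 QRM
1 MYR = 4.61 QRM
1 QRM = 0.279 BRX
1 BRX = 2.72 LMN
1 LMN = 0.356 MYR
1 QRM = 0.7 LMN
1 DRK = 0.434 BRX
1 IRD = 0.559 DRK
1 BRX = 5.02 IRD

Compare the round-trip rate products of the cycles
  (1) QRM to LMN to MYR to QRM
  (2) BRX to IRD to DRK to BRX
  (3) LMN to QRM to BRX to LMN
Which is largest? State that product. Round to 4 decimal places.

1.2179

(1) 0.7 × 0.356 × 4.61 = 1.14881
(2) 5.02 × 0.559 × 0.434 = 1.21788
(3) 1.54 × 0.279 × 2.72 = 1.16868
Highest is cycle (2) at 1.2179 (>1, arbitrage).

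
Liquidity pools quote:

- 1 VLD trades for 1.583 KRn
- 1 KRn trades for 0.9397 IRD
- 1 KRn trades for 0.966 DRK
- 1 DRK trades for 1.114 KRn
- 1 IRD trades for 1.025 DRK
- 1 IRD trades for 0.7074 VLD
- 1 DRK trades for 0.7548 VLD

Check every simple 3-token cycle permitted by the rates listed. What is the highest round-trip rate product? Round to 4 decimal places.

1.1542

DRK→VLD→KRn→DRK: 0.7548 × 1.583 × 0.966 = 1.15422
DRK→KRn→IRD→DRK: 1.114 × 0.9397 × 1.025 = 1.07300
VLD→KRn→IRD→VLD: 1.583 × 0.9397 × 0.7074 = 1.05229
Maximum is DRK→VLD→KRn→DRK at 1.1542; arbitrage exists.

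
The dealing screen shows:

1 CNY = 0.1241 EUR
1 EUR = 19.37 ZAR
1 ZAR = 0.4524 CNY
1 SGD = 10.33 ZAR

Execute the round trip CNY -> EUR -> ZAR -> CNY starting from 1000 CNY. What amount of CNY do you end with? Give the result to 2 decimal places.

1000 CNY × 0.1241 = 124.1 EUR
124.1 EUR × 19.37 = 2403.817 ZAR
2403.817 ZAR × 0.4524 = 1087.4868108 CNY

1087.49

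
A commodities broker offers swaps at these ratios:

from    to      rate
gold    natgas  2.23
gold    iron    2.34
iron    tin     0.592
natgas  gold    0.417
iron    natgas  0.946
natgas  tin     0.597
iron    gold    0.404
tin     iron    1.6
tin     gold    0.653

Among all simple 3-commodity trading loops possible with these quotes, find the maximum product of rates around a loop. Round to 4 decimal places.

0.9231

iron→natgas→gold→iron: 0.946 × 0.417 × 2.34 = 0.92309
iron→tin→gold→iron: 0.592 × 0.653 × 2.34 = 0.90459
iron→natgas→tin→iron: 0.946 × 0.597 × 1.6 = 0.90362
gold→natgas→tin→gold: 2.23 × 0.597 × 0.653 = 0.86935
Maximum is iron→natgas→gold→iron at 0.9231; no arbitrage — every cycle loses value.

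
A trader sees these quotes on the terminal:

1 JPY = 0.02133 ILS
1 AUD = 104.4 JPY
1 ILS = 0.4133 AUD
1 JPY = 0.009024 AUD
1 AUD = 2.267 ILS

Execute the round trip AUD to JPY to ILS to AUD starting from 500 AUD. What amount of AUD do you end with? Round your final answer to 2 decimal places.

460.18

500 AUD × 104.4 = 52200 JPY
52200 JPY × 0.02133 = 1113.426 ILS
1113.426 ILS × 0.4133 = 460.1789658 AUD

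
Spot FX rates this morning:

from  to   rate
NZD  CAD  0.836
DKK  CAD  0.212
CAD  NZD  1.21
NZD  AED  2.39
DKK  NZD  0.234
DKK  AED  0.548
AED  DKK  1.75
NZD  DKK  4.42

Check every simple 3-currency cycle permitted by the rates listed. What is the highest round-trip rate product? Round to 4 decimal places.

DKK→CAD→NZD→DKK: 0.212 × 1.21 × 4.42 = 1.13382
DKK→NZD→AED→DKK: 0.234 × 2.39 × 1.75 = 0.97871
Maximum is DKK→CAD→NZD→DKK at 1.1338; arbitrage exists.

1.1338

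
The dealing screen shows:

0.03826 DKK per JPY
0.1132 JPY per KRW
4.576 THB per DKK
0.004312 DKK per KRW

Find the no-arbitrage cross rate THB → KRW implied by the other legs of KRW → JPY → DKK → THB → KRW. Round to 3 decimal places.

Known legs of the cycle: 0.1132 × 0.03826 × 4.576 = 0.019818802432
For no arbitrage the full-cycle product must be 1, so the missing rate is 1 / 0.019818802432 ≈ 50.45714.

50.457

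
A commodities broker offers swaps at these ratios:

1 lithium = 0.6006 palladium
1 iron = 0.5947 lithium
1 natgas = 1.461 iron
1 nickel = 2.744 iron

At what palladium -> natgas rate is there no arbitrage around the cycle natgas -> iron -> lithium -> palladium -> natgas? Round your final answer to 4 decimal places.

Known legs of the cycle: 1.461 × 0.5947 × 0.6006 = 0.52183533402
For no arbitrage the full-cycle product must be 1, so the missing rate is 1 / 0.52183533402 ≈ 1.916313.

1.9163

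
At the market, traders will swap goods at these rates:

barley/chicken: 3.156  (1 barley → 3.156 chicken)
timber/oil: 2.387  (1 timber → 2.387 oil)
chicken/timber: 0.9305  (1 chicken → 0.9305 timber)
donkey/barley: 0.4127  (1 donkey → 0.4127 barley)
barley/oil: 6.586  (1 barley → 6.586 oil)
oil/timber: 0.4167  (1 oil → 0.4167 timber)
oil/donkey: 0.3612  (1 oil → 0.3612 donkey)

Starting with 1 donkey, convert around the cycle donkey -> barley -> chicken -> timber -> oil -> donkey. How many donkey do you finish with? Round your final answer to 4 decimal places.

1 donkey × 0.4127 = 0.4127 barley
0.4127 barley × 3.156 = 1.3024812 chicken
1.3024812 chicken × 0.9305 = 1.2119587566 timber
1.2119587566 timber × 2.387 = 2.8929455520042 oil
2.8929455520042 oil × 0.3612 = 1.04493193338391704 donkey

1.0449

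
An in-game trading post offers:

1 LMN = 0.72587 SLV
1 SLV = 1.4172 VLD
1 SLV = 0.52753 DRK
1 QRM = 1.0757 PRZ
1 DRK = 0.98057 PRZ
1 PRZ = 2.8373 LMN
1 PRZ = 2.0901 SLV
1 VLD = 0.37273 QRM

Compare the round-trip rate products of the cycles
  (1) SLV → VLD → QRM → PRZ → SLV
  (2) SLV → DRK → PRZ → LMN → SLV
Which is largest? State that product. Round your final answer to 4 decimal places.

1.1876

(1) 1.4172 × 0.37273 × 1.0757 × 2.0901 = 1.18764
(2) 0.52753 × 0.98057 × 2.8373 × 0.72587 = 1.06534
Highest is cycle (1) at 1.1876 (>1, arbitrage).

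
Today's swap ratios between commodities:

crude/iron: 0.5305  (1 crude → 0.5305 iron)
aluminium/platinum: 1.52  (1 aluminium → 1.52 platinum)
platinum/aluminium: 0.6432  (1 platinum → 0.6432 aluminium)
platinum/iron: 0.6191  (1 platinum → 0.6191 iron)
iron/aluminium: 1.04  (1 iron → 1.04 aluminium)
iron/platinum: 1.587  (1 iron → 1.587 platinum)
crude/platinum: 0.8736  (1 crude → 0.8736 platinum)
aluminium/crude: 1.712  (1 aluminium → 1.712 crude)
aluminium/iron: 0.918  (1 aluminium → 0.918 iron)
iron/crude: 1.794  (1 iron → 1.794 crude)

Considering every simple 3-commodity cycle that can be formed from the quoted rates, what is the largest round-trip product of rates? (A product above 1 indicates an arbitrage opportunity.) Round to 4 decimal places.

platinum→iron→aluminium→platinum: 0.6191 × 1.04 × 1.52 = 0.97867
platinum→iron→crude→platinum: 0.6191 × 1.794 × 0.8736 = 0.97028
platinum→aluminium→crude→platinum: 0.6432 × 1.712 × 0.8736 = 0.96197
crude→iron→aluminium→crude: 0.5305 × 1.04 × 1.712 = 0.94454
platinum→aluminium→iron→platinum: 0.6432 × 0.918 × 1.587 = 0.93706
Maximum is platinum→iron→aluminium→platinum at 0.9787; no arbitrage — every cycle loses value.

0.9787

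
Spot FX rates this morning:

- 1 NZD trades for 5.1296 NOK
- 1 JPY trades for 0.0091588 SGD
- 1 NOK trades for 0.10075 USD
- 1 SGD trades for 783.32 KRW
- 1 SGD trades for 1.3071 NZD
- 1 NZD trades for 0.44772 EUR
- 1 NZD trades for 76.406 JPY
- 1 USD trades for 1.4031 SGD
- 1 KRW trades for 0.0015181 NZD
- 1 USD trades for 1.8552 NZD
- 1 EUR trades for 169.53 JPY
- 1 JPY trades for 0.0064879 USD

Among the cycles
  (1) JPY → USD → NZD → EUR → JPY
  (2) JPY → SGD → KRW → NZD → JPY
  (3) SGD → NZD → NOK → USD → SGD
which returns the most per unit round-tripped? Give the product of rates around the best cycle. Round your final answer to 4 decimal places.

(1) 0.0064879 × 1.8552 × 0.44772 × 169.53 = 0.91358
(2) 0.0091588 × 783.32 × 0.0015181 × 76.406 = 0.83216
(3) 1.3071 × 5.1296 × 0.10075 × 1.4031 = 0.94782
Highest is cycle (3) at 0.9478 (≤1, no arbitrage).

0.9478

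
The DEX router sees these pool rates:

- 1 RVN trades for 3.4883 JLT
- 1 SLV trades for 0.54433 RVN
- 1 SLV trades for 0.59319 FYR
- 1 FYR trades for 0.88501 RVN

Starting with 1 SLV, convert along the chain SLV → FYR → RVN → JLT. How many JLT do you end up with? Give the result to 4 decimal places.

1 SLV × 0.59319 = 0.59319 FYR
0.59319 FYR × 0.88501 = 0.5249790819 RVN
0.5249790819 RVN × 3.4883 = 1.83128453139177 JLT

1.8313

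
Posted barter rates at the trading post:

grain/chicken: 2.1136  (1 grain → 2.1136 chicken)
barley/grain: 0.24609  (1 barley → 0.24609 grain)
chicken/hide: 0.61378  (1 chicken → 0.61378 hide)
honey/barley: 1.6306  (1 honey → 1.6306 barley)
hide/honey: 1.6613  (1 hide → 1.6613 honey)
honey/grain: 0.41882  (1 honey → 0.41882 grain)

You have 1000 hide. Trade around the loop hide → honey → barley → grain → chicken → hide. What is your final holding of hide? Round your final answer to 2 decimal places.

1000 hide × 1.6613 = 1661.3 honey
1661.3 honey × 1.6306 = 2708.91578 barley
2708.91578 barley × 0.24609 = 666.6370843002 grain
666.6370843002 grain × 2.1136 = 1409.00414137690272 chicken
1409.00414137690272 chicken × 0.61378 = 864.8185618943153514816 hide

864.82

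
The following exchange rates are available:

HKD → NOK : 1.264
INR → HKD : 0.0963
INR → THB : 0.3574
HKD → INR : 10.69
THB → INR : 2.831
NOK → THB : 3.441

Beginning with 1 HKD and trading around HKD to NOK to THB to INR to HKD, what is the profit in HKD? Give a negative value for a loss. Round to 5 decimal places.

0.18576

1 HKD × 1.264 = 1.264 NOK
1.264 NOK × 3.441 = 4.349424 THB
4.349424 THB × 2.831 = 12.313219344 INR
12.313219344 INR × 0.0963 = 1.1857630228272 HKD
Net change: 1.1857630228272 − 1 = 0.1857630228272 HKD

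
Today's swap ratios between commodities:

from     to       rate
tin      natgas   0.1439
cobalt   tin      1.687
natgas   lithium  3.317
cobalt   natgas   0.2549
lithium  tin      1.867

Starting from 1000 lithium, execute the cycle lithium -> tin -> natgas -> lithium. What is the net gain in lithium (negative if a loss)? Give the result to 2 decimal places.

-108.85

1000 lithium × 1.867 = 1867 tin
1867 tin × 0.1439 = 268.6613 natgas
268.6613 natgas × 3.317 = 891.1495321 lithium
Net change: 891.1495321 − 1000 = -108.8504679 lithium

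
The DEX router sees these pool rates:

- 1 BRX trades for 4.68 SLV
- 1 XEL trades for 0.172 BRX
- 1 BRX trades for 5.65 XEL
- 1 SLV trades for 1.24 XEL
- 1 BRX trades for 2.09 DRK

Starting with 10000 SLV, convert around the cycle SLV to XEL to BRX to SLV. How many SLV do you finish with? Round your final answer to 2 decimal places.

9981.50

10000 SLV × 1.24 = 12400 XEL
12400 XEL × 0.172 = 2132.8 BRX
2132.8 BRX × 4.68 = 9981.504 SLV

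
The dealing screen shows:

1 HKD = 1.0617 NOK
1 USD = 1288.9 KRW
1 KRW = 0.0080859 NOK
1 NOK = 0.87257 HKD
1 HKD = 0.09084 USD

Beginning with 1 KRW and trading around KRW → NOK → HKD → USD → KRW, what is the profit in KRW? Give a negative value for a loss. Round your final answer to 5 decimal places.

1 KRW × 0.0080859 = 0.0080859 NOK
0.0080859 NOK × 0.87257 = 0.007055513763 HKD
0.007055513763 HKD × 0.09084 = 0.00064092287023092 USD
0.00064092287023092 USD × 1288.9 = 0.826085487440632788 KRW
Net change: 0.826085487440632788 − 1 = -0.173914512559367212 KRW

-0.17391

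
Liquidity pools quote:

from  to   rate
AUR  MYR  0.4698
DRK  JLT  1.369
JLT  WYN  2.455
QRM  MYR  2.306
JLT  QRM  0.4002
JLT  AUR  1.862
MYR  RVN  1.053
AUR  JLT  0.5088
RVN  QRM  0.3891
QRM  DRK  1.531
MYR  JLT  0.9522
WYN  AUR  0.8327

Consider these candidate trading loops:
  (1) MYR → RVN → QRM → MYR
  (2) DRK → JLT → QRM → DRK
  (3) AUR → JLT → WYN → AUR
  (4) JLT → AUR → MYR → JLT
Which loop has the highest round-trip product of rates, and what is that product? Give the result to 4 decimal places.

(1) 1.053 × 0.3891 × 2.306 = 0.94482
(2) 1.369 × 0.4002 × 1.531 = 0.83879
(3) 0.5088 × 2.455 × 0.8327 = 1.04013
(4) 1.862 × 0.4698 × 0.9522 = 0.83295
Highest is cycle (3) at 1.0401 (>1, arbitrage).

1.0401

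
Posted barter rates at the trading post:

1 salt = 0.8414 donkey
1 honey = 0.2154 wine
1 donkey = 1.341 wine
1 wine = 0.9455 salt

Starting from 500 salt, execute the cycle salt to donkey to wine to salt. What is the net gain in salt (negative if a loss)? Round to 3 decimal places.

33.412

500 salt × 0.8414 = 420.7 donkey
420.7 donkey × 1.341 = 564.1587 wine
564.1587 wine × 0.9455 = 533.41205085 salt
Net change: 533.41205085 − 500 = 33.41205085 salt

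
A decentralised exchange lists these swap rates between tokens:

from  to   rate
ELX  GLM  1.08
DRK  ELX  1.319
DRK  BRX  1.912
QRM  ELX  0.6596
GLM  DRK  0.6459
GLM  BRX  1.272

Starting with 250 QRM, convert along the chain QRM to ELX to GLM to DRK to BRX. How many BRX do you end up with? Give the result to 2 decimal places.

250 QRM × 0.6596 = 164.9 ELX
164.9 ELX × 1.08 = 178.092 GLM
178.092 GLM × 0.6459 = 115.0296228 DRK
115.0296228 DRK × 1.912 = 219.9366387936 BRX

219.94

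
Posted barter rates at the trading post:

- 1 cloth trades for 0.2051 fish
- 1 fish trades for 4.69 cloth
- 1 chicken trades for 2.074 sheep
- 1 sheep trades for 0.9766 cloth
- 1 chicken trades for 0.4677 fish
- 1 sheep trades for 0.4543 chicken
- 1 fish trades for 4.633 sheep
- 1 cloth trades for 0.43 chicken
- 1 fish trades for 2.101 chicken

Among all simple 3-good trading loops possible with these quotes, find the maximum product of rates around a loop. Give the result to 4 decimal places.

sheep→chicken→fish→sheep: 0.4543 × 0.4677 × 4.633 = 0.98440
cloth→chicken→fish→cloth: 0.43 × 0.4677 × 4.69 = 0.94321
sheep→cloth→fish→sheep: 0.9766 × 0.2051 × 4.633 = 0.92799
sheep→cloth→chicken→sheep: 0.9766 × 0.43 × 2.074 = 0.87095
Maximum is sheep→chicken→fish→sheep at 0.9844; no arbitrage — every cycle loses value.

0.9844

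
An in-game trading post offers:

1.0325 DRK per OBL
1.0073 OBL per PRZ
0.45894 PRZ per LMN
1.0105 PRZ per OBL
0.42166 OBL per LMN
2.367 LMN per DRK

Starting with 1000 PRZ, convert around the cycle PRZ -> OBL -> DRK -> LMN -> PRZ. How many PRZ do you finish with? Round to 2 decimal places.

1000 PRZ × 1.0073 = 1007.3 OBL
1007.3 OBL × 1.0325 = 1040.03725 DRK
1040.03725 DRK × 2.367 = 2461.76817075 LMN
2461.76817075 LMN × 0.45894 = 1129.803884284005 PRZ

1129.80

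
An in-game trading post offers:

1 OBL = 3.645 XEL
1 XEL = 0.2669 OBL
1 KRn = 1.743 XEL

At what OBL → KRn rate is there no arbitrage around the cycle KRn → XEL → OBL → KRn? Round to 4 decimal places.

Known legs of the cycle: 1.743 × 0.2669 = 0.4652067
For no arbitrage the full-cycle product must be 1, so the missing rate is 1 / 0.4652067 ≈ 2.149582.

2.1496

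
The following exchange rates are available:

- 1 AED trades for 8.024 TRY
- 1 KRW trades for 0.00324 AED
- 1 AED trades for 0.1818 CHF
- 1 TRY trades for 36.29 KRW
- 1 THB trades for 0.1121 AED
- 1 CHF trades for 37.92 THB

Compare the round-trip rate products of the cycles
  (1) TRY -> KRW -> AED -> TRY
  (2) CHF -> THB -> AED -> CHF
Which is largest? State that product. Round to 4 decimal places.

0.9435

(1) 36.29 × 0.00324 × 8.024 = 0.94346
(2) 37.92 × 0.1121 × 0.1818 = 0.77280
Highest is cycle (1) at 0.9435 (≤1, no arbitrage).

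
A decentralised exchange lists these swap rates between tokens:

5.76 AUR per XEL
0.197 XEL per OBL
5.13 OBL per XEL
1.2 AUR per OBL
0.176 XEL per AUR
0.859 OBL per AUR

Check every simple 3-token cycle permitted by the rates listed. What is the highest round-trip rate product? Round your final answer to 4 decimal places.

1.0835

XEL→OBL→AUR→XEL: 5.13 × 1.2 × 0.176 = 1.08346
XEL→AUR→OBL→XEL: 5.76 × 0.859 × 0.197 = 0.97472
Maximum is XEL→OBL→AUR→XEL at 1.0835; arbitrage exists.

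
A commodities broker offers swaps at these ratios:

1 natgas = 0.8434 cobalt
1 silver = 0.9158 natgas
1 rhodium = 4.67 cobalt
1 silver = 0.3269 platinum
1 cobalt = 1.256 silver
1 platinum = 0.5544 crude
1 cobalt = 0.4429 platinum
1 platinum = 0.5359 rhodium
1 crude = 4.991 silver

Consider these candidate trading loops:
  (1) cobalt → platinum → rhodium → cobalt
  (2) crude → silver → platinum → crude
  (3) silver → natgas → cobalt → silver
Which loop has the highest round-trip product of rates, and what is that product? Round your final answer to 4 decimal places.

(1) 0.4429 × 0.5359 × 4.67 = 1.10843
(2) 4.991 × 0.3269 × 0.5544 = 0.90454
(3) 0.9158 × 0.8434 × 1.256 = 0.97012
Highest is cycle (1) at 1.1084 (>1, arbitrage).

1.1084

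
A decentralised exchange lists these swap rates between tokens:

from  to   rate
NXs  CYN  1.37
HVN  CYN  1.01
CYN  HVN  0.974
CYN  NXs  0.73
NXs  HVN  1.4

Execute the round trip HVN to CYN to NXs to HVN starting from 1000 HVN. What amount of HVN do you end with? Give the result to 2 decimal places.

1032.22

1000 HVN × 1.01 = 1010 CYN
1010 CYN × 0.73 = 737.3 NXs
737.3 NXs × 1.4 = 1032.22 HVN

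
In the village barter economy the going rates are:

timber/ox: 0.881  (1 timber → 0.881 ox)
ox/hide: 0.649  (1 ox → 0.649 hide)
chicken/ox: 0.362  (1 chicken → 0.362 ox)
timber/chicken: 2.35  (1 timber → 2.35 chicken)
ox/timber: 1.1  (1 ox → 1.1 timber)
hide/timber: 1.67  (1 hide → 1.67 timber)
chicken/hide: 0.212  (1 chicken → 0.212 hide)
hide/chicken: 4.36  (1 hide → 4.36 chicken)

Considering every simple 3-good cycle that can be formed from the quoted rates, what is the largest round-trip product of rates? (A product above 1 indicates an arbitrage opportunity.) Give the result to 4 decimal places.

chicken→ox→hide→chicken: 0.362 × 0.649 × 4.36 = 1.02433
hide→timber→ox→hide: 1.67 × 0.881 × 0.649 = 0.95485
chicken→ox→timber→chicken: 0.362 × 1.1 × 2.35 = 0.93577
chicken→hide→timber→chicken: 0.212 × 1.67 × 2.35 = 0.83199
Maximum is chicken→ox→hide→chicken at 1.0243; arbitrage exists.

1.0243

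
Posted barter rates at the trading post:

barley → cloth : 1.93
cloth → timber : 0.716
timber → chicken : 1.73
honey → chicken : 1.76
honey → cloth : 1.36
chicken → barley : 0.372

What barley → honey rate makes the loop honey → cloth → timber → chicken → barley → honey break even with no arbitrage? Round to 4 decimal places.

Known legs of the cycle: 1.36 × 0.716 × 1.73 × 0.372 = 0.6266729856
For no arbitrage the full-cycle product must be 1, so the missing rate is 1 / 0.6266729856 ≈ 1.595729.

1.5957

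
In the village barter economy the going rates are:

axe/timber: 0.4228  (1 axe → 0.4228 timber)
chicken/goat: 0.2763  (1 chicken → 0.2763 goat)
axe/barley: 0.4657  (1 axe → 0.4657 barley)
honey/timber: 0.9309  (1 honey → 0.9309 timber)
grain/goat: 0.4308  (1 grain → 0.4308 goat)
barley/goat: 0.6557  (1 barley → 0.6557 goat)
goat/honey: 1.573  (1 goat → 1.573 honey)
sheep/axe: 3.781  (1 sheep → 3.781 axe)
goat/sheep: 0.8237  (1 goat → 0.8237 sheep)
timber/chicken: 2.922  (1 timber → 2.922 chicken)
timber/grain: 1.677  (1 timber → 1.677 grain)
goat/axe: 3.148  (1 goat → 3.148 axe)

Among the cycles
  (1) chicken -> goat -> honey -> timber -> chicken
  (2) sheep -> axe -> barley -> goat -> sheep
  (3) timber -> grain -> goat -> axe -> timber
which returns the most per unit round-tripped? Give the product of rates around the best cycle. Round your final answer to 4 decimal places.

(1) 0.2763 × 1.573 × 0.9309 × 2.922 = 1.18221
(2) 3.781 × 0.4657 × 0.6557 × 0.8237 = 0.95101
(3) 1.677 × 0.4308 × 3.148 × 0.4228 = 0.96156
Highest is cycle (1) at 1.1822 (>1, arbitrage).

1.1822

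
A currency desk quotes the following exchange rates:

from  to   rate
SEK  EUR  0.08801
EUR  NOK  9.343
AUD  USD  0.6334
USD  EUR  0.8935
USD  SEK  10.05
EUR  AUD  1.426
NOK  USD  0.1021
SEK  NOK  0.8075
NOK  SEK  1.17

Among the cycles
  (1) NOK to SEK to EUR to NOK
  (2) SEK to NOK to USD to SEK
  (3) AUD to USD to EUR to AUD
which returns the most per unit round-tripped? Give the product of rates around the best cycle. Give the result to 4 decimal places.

0.9621

(1) 1.17 × 0.08801 × 9.343 = 0.96206
(2) 0.8075 × 0.1021 × 10.05 = 0.82858
(3) 0.6334 × 0.8935 × 1.426 = 0.80703
Highest is cycle (1) at 0.9621 (≤1, no arbitrage).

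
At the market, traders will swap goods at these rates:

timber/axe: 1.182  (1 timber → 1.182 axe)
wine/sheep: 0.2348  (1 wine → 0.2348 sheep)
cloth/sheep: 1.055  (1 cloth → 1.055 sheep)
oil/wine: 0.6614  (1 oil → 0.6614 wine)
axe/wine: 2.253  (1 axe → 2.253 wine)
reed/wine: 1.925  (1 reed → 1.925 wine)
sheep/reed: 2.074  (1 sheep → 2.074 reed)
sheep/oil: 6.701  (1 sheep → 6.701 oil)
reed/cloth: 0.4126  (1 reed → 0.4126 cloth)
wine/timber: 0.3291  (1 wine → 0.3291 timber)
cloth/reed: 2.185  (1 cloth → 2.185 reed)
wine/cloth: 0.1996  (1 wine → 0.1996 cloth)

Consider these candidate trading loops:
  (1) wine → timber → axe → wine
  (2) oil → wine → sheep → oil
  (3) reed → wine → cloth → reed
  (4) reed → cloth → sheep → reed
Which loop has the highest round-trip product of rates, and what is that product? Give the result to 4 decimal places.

1.0406

(1) 0.3291 × 1.182 × 2.253 = 0.87641
(2) 0.6614 × 0.2348 × 6.701 = 1.04064
(3) 1.925 × 0.1996 × 2.185 = 0.83954
(4) 0.4126 × 1.055 × 2.074 = 0.90280
Highest is cycle (2) at 1.0406 (>1, arbitrage).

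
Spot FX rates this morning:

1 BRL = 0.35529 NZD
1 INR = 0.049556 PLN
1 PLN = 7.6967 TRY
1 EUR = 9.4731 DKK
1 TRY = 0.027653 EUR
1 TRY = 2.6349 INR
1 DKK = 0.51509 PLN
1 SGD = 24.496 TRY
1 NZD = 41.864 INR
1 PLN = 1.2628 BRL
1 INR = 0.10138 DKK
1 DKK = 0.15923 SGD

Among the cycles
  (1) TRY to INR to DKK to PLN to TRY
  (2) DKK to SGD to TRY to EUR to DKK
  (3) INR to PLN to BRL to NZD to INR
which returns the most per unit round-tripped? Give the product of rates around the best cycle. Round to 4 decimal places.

(1) 2.6349 × 0.10138 × 0.51509 × 7.6967 = 1.05902
(2) 0.15923 × 24.496 × 0.027653 × 9.4731 = 1.02177
(3) 0.049556 × 1.2628 × 0.35529 × 41.864 = 0.93080
Highest is cycle (1) at 1.0590 (>1, arbitrage).

1.0590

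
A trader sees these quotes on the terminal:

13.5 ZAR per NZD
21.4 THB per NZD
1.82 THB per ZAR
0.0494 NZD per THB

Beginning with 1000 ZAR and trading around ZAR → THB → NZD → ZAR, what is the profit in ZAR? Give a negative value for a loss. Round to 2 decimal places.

213.76

1000 ZAR × 1.82 = 1820 THB
1820 THB × 0.0494 = 89.908 NZD
89.908 NZD × 13.5 = 1213.758 ZAR
Net change: 1213.758 − 1000 = 213.758 ZAR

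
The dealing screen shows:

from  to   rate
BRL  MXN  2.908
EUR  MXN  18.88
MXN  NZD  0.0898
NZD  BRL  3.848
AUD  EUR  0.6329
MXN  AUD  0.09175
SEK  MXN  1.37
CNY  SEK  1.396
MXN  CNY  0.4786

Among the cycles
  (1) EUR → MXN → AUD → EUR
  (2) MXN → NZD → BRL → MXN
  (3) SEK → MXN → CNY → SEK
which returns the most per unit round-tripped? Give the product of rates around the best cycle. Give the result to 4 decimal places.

1.0963

(1) 18.88 × 0.09175 × 0.6329 = 1.09633
(2) 0.0898 × 3.848 × 2.908 = 1.00486
(3) 1.37 × 0.4786 × 1.396 = 0.91533
Highest is cycle (1) at 1.0963 (>1, arbitrage).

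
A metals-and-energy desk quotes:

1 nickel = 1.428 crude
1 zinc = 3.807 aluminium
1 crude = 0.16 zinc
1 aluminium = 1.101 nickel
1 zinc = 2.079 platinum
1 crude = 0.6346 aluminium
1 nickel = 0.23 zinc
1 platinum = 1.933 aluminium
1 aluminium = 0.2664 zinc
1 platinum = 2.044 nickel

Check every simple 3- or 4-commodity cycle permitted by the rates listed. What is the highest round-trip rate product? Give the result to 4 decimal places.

platinum→aluminium→zinc→platinum: 1.933 × 0.2664 × 2.079 = 1.07058
platinum→aluminium→nickel→zinc→platinum: 1.933 × 1.101 × 0.23 × 2.079 = 1.01766
crude→aluminium→nickel→crude: 0.6346 × 1.101 × 1.428 = 0.99774
platinum→nickel→zinc→platinum: 2.044 × 0.23 × 2.079 = 0.97738
platinum→nickel→crude→zinc→platinum: 2.044 × 1.428 × 0.16 × 2.079 = 0.97092
zinc→aluminium→nickel→zinc: 3.807 × 1.101 × 0.23 = 0.96405
zinc→aluminium→nickel→crude→zinc: 3.807 × 1.101 × 1.428 × 0.16 = 0.95768
Maximum is platinum→aluminium→zinc→platinum at 1.0706; arbitrage exists.

1.0706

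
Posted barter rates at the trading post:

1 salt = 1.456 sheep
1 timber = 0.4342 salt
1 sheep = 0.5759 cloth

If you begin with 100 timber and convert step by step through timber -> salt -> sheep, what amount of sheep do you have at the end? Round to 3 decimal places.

63.220

100 timber × 0.4342 = 43.42 salt
43.42 salt × 1.456 = 63.21952 sheep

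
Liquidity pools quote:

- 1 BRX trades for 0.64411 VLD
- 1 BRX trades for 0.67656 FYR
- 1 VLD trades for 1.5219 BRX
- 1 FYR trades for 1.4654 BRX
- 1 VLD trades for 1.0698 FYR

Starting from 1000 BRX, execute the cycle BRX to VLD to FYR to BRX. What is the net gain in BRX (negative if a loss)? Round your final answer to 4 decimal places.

1000 BRX × 0.64411 = 644.11 VLD
644.11 VLD × 1.0698 = 689.068878 FYR
689.068878 FYR × 1.4654 = 1009.7615338212 BRX
Net change: 1009.7615338212 − 1000 = 9.7615338212 BRX

9.7615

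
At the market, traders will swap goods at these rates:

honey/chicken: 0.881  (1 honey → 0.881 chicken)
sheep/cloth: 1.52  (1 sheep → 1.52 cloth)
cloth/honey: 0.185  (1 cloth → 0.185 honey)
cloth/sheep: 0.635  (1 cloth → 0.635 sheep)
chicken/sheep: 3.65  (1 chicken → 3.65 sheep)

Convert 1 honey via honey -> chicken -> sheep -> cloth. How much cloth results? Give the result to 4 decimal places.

4.8878

1 honey × 0.881 = 0.881 chicken
0.881 chicken × 3.65 = 3.21565 sheep
3.21565 sheep × 1.52 = 4.887788 cloth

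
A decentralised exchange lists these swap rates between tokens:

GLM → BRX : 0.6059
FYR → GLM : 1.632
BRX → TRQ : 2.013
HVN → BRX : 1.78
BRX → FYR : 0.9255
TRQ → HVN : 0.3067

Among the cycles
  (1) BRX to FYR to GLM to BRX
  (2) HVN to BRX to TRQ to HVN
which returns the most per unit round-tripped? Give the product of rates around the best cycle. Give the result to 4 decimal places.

1.0989

(1) 0.9255 × 1.632 × 0.6059 = 0.91516
(2) 1.78 × 2.013 × 0.3067 = 1.09895
Highest is cycle (2) at 1.0989 (>1, arbitrage).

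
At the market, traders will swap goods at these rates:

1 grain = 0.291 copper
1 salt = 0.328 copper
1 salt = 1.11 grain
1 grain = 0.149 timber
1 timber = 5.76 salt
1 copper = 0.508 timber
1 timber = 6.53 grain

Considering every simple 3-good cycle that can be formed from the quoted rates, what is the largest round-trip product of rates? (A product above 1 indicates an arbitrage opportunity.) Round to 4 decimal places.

timber→grain→copper→timber: 6.53 × 0.291 × 0.508 = 0.96532
salt→copper→timber→salt: 0.328 × 0.508 × 5.76 = 0.95975
salt→grain→timber→salt: 1.11 × 0.149 × 5.76 = 0.95265
Maximum is timber→grain→copper→timber at 0.9653; no arbitrage — every cycle loses value.

0.9653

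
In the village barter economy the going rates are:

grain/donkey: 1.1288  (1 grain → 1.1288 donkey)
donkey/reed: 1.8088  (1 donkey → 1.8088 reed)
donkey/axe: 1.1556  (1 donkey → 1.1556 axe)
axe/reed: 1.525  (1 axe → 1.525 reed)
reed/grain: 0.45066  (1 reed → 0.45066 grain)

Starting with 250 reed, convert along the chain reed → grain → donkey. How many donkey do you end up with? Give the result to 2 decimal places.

127.18

250 reed × 0.45066 = 112.665 grain
112.665 grain × 1.1288 = 127.176252 donkey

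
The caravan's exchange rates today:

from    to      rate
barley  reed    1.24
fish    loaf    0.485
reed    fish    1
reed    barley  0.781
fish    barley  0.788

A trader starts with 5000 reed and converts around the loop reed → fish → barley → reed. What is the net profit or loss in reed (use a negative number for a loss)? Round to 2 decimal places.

5000 reed × 1 = 5000 fish
5000 fish × 0.788 = 3940 barley
3940 barley × 1.24 = 4885.6 reed
Net change: 4885.6 − 5000 = -114.4 reed

-114.40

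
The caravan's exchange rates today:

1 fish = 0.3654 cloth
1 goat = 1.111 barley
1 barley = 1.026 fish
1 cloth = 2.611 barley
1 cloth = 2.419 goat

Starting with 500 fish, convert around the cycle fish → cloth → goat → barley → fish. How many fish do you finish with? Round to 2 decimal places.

503.77

500 fish × 0.3654 = 182.7 cloth
182.7 cloth × 2.419 = 441.9513 goat
441.9513 goat × 1.111 = 491.0078943 barley
491.0078943 barley × 1.026 = 503.7740995518 fish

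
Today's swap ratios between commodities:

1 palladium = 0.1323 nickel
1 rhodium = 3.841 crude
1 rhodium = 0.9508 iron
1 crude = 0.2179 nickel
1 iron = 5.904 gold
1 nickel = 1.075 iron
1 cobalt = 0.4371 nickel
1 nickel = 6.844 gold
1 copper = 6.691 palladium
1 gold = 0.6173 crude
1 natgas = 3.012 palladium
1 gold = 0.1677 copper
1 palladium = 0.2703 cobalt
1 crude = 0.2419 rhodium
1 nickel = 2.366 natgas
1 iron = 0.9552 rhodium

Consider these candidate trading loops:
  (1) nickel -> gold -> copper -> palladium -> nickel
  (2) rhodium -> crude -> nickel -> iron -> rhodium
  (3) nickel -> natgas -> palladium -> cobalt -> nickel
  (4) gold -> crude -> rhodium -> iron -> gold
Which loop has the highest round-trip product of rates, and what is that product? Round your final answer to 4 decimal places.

(1) 6.844 × 0.1677 × 6.691 × 0.1323 = 1.01600
(2) 3.841 × 0.2179 × 1.075 × 0.9552 = 0.85942
(3) 2.366 × 3.012 × 0.2703 × 0.4371 = 0.84197
(4) 0.6173 × 0.2419 × 0.9508 × 5.904 = 0.83824
Highest is cycle (1) at 1.0160 (>1, arbitrage).

1.0160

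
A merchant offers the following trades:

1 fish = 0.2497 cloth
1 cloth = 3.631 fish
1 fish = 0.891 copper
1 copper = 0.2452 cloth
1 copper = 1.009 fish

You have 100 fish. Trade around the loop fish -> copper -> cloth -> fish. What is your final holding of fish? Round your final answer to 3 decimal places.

100 fish × 0.891 = 89.1 copper
89.1 copper × 0.2452 = 21.84732 cloth
21.84732 cloth × 3.631 = 79.32761892 fish

79.328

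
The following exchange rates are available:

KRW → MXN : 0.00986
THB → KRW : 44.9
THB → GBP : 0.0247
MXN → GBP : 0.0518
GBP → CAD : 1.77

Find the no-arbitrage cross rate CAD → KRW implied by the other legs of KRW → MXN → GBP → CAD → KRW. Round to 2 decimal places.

Known legs of the cycle: 0.00986 × 0.0518 × 1.77 = 0.00090402396
For no arbitrage the full-cycle product must be 1, so the missing rate is 1 / 0.00090402396 ≈ 1106.1654.

1106.17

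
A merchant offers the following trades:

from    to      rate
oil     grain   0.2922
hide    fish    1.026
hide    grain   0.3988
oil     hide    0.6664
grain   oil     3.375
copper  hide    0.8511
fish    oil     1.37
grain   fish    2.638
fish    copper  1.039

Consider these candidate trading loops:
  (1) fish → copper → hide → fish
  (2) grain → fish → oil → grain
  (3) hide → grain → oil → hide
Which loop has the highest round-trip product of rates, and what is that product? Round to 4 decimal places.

(1) 1.039 × 0.8511 × 1.026 = 0.90728
(2) 2.638 × 1.37 × 0.2922 = 1.05603
(3) 0.3988 × 3.375 × 0.6664 = 0.89694
Highest is cycle (2) at 1.0560 (>1, arbitrage).

1.0560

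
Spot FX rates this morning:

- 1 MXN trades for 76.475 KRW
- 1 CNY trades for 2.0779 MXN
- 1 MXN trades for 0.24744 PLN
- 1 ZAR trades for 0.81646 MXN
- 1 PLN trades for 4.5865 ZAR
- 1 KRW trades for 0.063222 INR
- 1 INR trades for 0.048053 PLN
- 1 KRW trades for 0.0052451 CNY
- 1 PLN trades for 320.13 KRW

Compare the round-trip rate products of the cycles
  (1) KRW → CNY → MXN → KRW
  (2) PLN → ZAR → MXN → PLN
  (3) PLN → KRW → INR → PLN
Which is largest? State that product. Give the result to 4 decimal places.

0.9726

(1) 0.0052451 × 2.0779 × 76.475 = 0.83349
(2) 4.5865 × 0.81646 × 0.24744 = 0.92659
(3) 320.13 × 0.063222 × 0.048053 = 0.97256
Highest is cycle (3) at 0.9726 (≤1, no arbitrage).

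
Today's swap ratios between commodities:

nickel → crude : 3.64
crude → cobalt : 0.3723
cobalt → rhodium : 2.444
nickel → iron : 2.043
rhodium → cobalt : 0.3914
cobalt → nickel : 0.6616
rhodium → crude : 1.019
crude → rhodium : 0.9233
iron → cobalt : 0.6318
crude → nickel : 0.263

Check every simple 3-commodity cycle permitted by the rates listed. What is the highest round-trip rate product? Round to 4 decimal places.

rhodium→crude→cobalt→rhodium: 1.019 × 0.3723 × 2.444 = 0.92719
nickel→crude→cobalt→nickel: 3.64 × 0.3723 × 0.6616 = 0.89658
iron→cobalt→nickel→iron: 0.6318 × 0.6616 × 2.043 = 0.85397
Maximum is rhodium→crude→cobalt→rhodium at 0.9272; no arbitrage — every cycle loses value.

0.9272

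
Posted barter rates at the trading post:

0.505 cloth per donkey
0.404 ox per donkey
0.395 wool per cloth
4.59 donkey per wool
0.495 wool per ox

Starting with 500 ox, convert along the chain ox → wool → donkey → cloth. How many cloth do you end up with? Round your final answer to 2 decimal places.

573.69

500 ox × 0.495 = 247.5 wool
247.5 wool × 4.59 = 1136.025 donkey
1136.025 donkey × 0.505 = 573.692625 cloth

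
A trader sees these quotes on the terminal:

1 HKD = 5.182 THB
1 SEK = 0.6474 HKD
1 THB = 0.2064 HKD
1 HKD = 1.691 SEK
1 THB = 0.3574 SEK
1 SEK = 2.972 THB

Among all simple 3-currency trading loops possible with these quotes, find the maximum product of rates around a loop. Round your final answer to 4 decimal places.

1.1990

SEK→HKD→THB→SEK: 0.6474 × 5.182 × 0.3574 = 1.19902
SEK→THB→HKD→SEK: 2.972 × 0.2064 × 1.691 = 1.03729
Maximum is SEK→HKD→THB→SEK at 1.1990; arbitrage exists.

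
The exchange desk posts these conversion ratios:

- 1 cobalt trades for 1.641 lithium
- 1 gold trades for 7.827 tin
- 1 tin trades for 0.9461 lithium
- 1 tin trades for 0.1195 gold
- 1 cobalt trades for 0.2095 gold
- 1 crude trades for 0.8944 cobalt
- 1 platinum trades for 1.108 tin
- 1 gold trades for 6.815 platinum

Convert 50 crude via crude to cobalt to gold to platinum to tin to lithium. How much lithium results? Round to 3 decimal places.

50 crude × 0.8944 = 44.72 cobalt
44.72 cobalt × 0.2095 = 9.36884 gold
9.36884 gold × 6.815 = 63.8486446 platinum
63.8486446 platinum × 1.108 = 70.7442982168 tin
70.7442982168 tin × 0.9461 = 66.93118054291448 lithium

66.931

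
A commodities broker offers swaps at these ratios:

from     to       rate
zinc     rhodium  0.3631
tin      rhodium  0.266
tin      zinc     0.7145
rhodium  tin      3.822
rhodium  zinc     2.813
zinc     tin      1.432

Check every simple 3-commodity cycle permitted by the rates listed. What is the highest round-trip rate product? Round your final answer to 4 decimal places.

rhodium→zinc→tin→rhodium: 2.813 × 1.432 × 0.266 = 1.07151
rhodium→tin→zinc→rhodium: 3.822 × 0.7145 × 0.3631 = 0.99156
Maximum is rhodium→zinc→tin→rhodium at 1.0715; arbitrage exists.

1.0715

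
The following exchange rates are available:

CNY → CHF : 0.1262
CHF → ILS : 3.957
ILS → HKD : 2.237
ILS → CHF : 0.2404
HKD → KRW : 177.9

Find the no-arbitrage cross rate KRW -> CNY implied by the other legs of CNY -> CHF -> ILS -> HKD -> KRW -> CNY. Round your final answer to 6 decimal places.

Known legs of the cycle: 0.1262 × 3.957 × 2.237 × 177.9 = 198.73178682282
For no arbitrage the full-cycle product must be 1, so the missing rate is 1 / 198.73178682282 ≈ 0.00503191.

0.005032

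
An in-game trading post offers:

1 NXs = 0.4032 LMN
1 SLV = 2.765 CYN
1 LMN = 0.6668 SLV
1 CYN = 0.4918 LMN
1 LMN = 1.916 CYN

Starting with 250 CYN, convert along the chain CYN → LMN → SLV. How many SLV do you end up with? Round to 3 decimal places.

250 CYN × 0.4918 = 122.95 LMN
122.95 LMN × 0.6668 = 81.98306 SLV

81.983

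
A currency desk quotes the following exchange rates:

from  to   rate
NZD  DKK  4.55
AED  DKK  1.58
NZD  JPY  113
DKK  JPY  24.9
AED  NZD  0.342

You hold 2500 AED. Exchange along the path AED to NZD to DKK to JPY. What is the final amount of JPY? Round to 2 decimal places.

2500 AED × 0.342 = 855 NZD
855 NZD × 4.55 = 3890.25 DKK
3890.25 DKK × 24.9 = 96867.225 JPY

96867.23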